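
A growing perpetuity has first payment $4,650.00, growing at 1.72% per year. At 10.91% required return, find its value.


Formula: PV = C / (r - g)
Spread: r - g = 0.1091 - 0.0172 = 0.0919
Substituting: PV = $4,650.00 / 0.0919
PV = $50,598.48

$50,598.48


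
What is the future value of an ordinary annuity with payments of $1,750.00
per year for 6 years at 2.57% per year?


Formula: FV = PMT * ((1+r)^n - 1) / r
Growth factor: (1 + 0.0257)^6 = 1.164453
Numerator: 1.164453 - 1 = 0.164453
FV = $1,750.00 * 0.164453 / 0.0257 = $11,198.19

$11,198.19


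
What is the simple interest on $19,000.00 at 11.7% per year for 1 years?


Formula: I = P * r * t
Substituting: I = $19,000.00 * 0.117 * 1
Step: I = $19,000.00 * 0.117
I = $2,223.00

$2,223.00


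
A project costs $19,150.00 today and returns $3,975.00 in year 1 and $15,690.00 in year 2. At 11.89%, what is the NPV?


Formula: NPV = C0 + C1/(1+r) + C2/(1+r)^2
Discount C1: $3,975.00 / (1 + 0.1189) = $3,552.60
Discount C2: $15,690.00 / (1 + 0.1189)^2 = $12,532.58
NPV = -$19,150.00 + $3,552.60 + $12,532.58 = -$3,064.83

-$3,064.83


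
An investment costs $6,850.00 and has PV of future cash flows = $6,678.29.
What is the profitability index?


Formula: PI = PV(cash flows) / initial investment
Substituting: PI = $6,678.29 / $6,850.00
PI = 0.9749

0.9749


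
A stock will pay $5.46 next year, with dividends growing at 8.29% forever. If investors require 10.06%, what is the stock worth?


Formula: P = D1 / (r - g)
Spread: r - g = 0.1006 - 0.0829 = 0.0177
Substituting: P = $5.46 / 0.0177
P = $308.47

$308.47


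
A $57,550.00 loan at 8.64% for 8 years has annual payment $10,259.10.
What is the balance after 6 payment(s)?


Formula: Balance = PV*(1+r)^k - PMT*((1+r)^k - 1)/r
Growth: (1 + 0.0864)^6 = 1.644139
Accumulated factor: ((1+r)^k - 1)/r = 7.455313
Balance = $57,550.00 * 1.644139 - $10,259.10 * 7.455313
Balance = $18,135.40

$18,135.40


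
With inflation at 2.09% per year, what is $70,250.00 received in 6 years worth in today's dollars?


Formula: Real value = nominal / (1 + inflation)^years
Price level: (1 + 0.0209)^6 = 1.132138
Real value = $70,250.00 / 1.132138 = $62,050.76

$62,050.76


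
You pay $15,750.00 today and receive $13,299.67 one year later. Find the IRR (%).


Formula: IRR = C1/C0 - 1
Substituting: IRR = $13,299.67 / $15,750.00 - 1
Ratio: 0.844423 - 1 = -0.155577
IRR = -15.5577%

-15.5577%


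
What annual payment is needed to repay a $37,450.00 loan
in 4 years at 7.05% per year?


Formula: PMT = PV * r / (1 - (1+r)^(-n))
Denominator: 1 - (1 + 0.0705)^(-4) = 0.238529
Numerator: $37,450.00 * 0.0705 = 2640.225
PMT = 2640.225 / 0.238529 = $11,068.78

$11,068.78


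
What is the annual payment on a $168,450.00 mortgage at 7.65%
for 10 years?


Formula: PMT = PV * r / (1 - (1+r)^(-n))
Denominator: 1 - (1 + 0.0765)^(-10) = 0.521525
Numerator: $168,450.00 * 0.0765 = 12886.425
PMT = 12886.425 / 0.521525 = $24,709.14

$24,709.14


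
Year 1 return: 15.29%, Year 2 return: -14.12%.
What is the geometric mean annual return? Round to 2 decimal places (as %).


Formula: Geometric mean = ((1+r1)*(1+r2))^(1/2) - 1
Product: (1 + 0.1529) * (1 + -0.1412) = 1.1529 * 0.8588 = 0.990111
Square root: 0.990111^0.5 = 0.995043
Geometric mean = 0.995043 - 1 = -0.004957
As percentage: -0.50%

-0.50%


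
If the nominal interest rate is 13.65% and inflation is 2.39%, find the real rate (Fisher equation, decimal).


Formula: (1 + r_real) = (1 + r_nom) / (1 + inflation)
Substituting: (1 + r_real) = 1.1365 / 1.0239
(1 + r_real) = 1.109972
r_real = 1.109972 - 1 = 0.109972

0.109972


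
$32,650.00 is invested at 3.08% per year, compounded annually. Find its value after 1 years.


Formula: FV = P * (1 + r)^n
Substituting: FV = $32,650.00 * (1 + 0.0308)^1
Growth factor: (1.0308)^1 = 1.0308
FV = $32,650.00 * 1.0308 = $33,655.62

$33,655.62


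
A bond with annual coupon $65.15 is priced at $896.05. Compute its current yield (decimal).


Formula: Current yield = annual coupon / price
Substituting: CY = $65.15 / $896.05
CY = 0.072708

0.072708


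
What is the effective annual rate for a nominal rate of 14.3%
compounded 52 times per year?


Formula: EAR = (1 + r/m)^m - 1
Period rate: r/m = 0.143 / 52 = 0.00275
Compounding: (1 + 0.00275)^52 = 1.153503
EAR = 1.153503 - 1 = 0.153503

0.153503


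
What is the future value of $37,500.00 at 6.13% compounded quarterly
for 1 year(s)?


Formula: FV = P * (1 + r/m)^(m*t)
Period rate: r/m = 0.0613 / 4 = 0.015325
Total periods: m*t = 4 * 1 = 4
Growth factor: (1 + 0.015325)^4 = 1.062724
FV = $37,500.00 * 1.062724 = $39,852.13

$39,852.13


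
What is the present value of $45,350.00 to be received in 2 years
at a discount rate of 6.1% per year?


Formula: PV = FV / (1 + r)^n
Substituting: PV = $45,350.00 / (1 + 0.061)^2
Discount factor: (1.061)^2 = 1.125721
PV = $45,350.00 / 1.125721 = $40,285.29

$40,285.29


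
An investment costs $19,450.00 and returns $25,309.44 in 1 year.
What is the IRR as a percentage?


Formula: IRR = C1/C0 - 1
Substituting: IRR = $25,309.44 / $19,450.00 - 1
Ratio: 1.301257 - 1 = 0.301257
IRR = 30.1257%

30.1257%


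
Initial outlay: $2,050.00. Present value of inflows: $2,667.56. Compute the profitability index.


Formula: PI = PV(cash flows) / initial investment
Substituting: PI = $2,667.56 / $2,050.00
PI = 1.3012

1.3012


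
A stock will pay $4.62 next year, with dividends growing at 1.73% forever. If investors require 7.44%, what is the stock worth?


Formula: P = D1 / (r - g)
Spread: r - g = 0.0744 - 0.0173 = 0.0571
Substituting: P = $4.62 / 0.0571
P = $80.91

$80.91


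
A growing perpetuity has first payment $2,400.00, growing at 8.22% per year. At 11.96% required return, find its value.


Formula: PV = C / (r - g)
Spread: r - g = 0.1196 - 0.0822 = 0.0374
Substituting: PV = $2,400.00 / 0.0374
PV = $64,171.12

$64,171.12


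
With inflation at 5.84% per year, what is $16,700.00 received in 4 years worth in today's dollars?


Formula: Real value = nominal / (1 + inflation)^years
Price level: (1 + 0.0584)^4 = 1.254872
Real value = $16,700.00 / 1.254872 = $13,308.13

$13,308.13


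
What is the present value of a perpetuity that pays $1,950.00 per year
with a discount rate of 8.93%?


Formula: PV = C / r
Substituting: PV = $1,950.00 / 0.0893
PV = $21,836.51

$21,836.51


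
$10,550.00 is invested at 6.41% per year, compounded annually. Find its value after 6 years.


Formula: FV = P * (1 + r)^n
Substituting: FV = $10,550.00 * (1 + 0.0641)^6
Growth factor: (1.0641)^6 = 1.451759
FV = $10,550.00 * 1.451759 = $15,316.06

$15,316.06


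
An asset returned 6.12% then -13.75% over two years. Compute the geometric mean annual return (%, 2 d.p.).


Formula: Geometric mean = ((1+r1)*(1+r2))^(1/2) - 1
Product: (1 + 0.0612) * (1 + -0.1375) = 1.0612 * 0.8625 = 0.915285
Square root: 0.915285^0.5 = 0.956705
Geometric mean = 0.956705 - 1 = -0.043295
As percentage: -4.33%

-4.33%


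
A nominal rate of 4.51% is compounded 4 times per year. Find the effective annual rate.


Formula: EAR = (1 + r/m)^m - 1
Period rate: r/m = 0.0451 / 4 = 0.011275
Compounding: (1 + 0.011275)^4 = 1.045869
EAR = 1.045869 - 1 = 0.045869

0.045869


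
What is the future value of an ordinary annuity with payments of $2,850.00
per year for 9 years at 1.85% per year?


Formula: FV = PMT * ((1+r)^n - 1) / r
Growth factor: (1 + 0.0185)^9 = 1.179368
Numerator: 1.179368 - 1 = 0.179368
FV = $2,850.00 * 0.179368 / 0.0185 = $27,632.35

$27,632.35


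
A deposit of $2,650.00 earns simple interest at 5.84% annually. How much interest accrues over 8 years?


Formula: I = P * r * t
Substituting: I = $2,650.00 * 0.0584 * 8
Step: I = $2,650.00 * 0.4672
I = $1,238.08

$1,238.08


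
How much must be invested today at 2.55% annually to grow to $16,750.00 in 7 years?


Formula: PV = FV / (1 + r)^n
Substituting: PV = $16,750.00 / (1 + 0.0255)^7
Discount factor: (1.0255)^7 = 1.192751
PV = $16,750.00 / 1.192751 = $14,043.17

$14,043.17


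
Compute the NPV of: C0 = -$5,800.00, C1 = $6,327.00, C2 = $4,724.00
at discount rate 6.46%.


Formula: NPV = C0 + C1/(1+r) + C2/(1+r)^2
Discount C1: $6,327.00 / (1 + 0.0646) = $5,943.08
Discount C2: $4,724.00 / (1 + 0.0646)^2 = $4,168.09
NPV = -$5,800.00 + $5,943.08 + $4,168.09 = $4,311.17

$4,311.17


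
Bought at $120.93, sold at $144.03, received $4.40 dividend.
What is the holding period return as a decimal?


Formula: HPR = (P1 - P0 + D) / P0
Gain: $144.03 - $120.93 + $4.40 = $27.50
HPR = $27.50 / $120.93 = 0.2274

0.2274


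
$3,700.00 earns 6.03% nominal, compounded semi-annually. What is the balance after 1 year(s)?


Formula: FV = P * (1 + r/m)^(m*t)
Period rate: r/m = 0.0603 / 2 = 0.03015
Total periods: m*t = 2 * 1 = 2
Growth factor: (1 + 0.03015)^2 = 1.061209
FV = $3,700.00 * 1.061209 = $3,926.47

$3,926.47


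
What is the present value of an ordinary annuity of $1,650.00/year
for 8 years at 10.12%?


Formula: PV = PMT * (1 - (1+r)^(-n)) / r
Discount factor: (1 + 0.1012)^(-8) = 0.462456
Bracket: 1 - 0.462456 = 0.537544
PV = $1,650.00 * 0.537544 / 0.1012 = $8,764.31

$8,764.31


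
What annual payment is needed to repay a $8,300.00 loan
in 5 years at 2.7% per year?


Formula: PMT = PV * r / (1 - (1+r)^(-n))
Denominator: 1 - (1 + 0.027)^(-5) = 0.124718
Numerator: $8,300.00 * 0.027 = 224.1
PMT = 224.1 / 0.124718 = $1,796.85

$1,796.85


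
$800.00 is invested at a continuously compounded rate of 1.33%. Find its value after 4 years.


Formula: FV = P * e^(r*t)
Exponent: r*t = 0.0133 * 4 = 0.0532
e^(0.0532) = 1.054641
FV = $800.00 * 1.054641 = $843.71

$843.71


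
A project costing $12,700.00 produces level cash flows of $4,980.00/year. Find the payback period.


Formula: Payback = investment / annual cash flow
Substituting: Payback = $12,700.00 / $4,980.00
Payback = 2.5502 years

2.5502 years


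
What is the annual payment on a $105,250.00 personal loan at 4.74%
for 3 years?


Formula: PMT = PV * r / (1 - (1+r)^(-n))
Denominator: 1 - (1 + 0.0474)^(-3) = 0.129713
Numerator: $105,250.00 * 0.0474 = 4988.85
PMT = 4988.85 / 0.129713 = $38,460.56

$38,460.56


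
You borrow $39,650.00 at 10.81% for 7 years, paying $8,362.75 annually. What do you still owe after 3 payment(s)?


Formula: Balance = PV*(1+r)^k - PMT*((1+r)^k - 1)/r
Growth: (1 + 0.1081)^3 = 1.36062
Accumulated factor: ((1+r)^k - 1)/r = 3.335986
Balance = $39,650.00 * 1.36062 - $8,362.75 * 3.335986
Balance = $26,050.57

$26,050.57


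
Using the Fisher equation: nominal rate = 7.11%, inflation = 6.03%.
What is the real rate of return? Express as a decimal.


Formula: (1 + r_real) = (1 + r_nom) / (1 + inflation)
Substituting: (1 + r_real) = 1.0711 / 1.0603
(1 + r_real) = 1.010186
r_real = 1.010186 - 1 = 0.010186

0.010186


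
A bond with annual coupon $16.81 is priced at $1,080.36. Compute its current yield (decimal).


Formula: Current yield = annual coupon / price
Substituting: CY = $16.81 / $1,080.36
CY = 0.01556

0.01556


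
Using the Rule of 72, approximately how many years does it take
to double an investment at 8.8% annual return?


Formula: Years ≈ 72 / r
Substituting: Years ≈ 72 / 8.8
Years ≈ 8.2

8.2 years


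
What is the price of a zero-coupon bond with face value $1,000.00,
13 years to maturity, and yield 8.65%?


Formula: Price = FV / (1 + r)^n
Substituting: Price = $1,000.00 / (1 + 0.0865)^13
Discount factor: (1.0865)^13 = 2.940265
Price = $1,000.00 / 2.940265 = $340.11

$340.11


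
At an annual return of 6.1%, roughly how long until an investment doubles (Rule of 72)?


Formula: Years ≈ 72 / r
Substituting: Years ≈ 72 / 6.1
Years ≈ 11.8

11.8 years


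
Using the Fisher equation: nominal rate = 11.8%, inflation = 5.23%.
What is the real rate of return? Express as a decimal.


Formula: (1 + r_real) = (1 + r_nom) / (1 + inflation)
Substituting: (1 + r_real) = 1.118 / 1.0523
(1 + r_real) = 1.062435
r_real = 1.062435 - 1 = 0.062435

0.062435


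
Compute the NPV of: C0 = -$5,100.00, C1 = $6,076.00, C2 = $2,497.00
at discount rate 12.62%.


Formula: NPV = C0 + C1/(1+r) + C2/(1+r)^2
Discount C1: $6,076.00 / (1 + 0.1262) = $5,395.13
Discount C2: $2,497.00 / (1 + 0.1262)^2 = $1,968.74
NPV = -$5,100.00 + $5,395.13 + $1,968.74 = $2,263.87

$2,263.87


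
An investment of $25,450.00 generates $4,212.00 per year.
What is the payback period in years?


Formula: Payback = investment / annual cash flow
Substituting: Payback = $25,450.00 / $4,212.00
Payback = 6.0423 years

6.0423 years


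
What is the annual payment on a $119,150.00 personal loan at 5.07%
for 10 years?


Formula: PMT = PV * r / (1 - (1+r)^(-n))
Denominator: 1 - (1 + 0.0507)^(-10) = 0.390165
Numerator: $119,150.00 * 0.0507 = 6040.905
PMT = 6040.905 / 0.390165 = $15,482.97

$15,482.97


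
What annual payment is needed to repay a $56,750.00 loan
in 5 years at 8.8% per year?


Formula: PMT = PV * r / (1 - (1+r)^(-n))
Denominator: 1 - (1 + 0.088)^(-5) = 0.344073
Numerator: $56,750.00 * 0.088 = 4994.0
PMT = 4994.0 / 0.344073 = $14,514.36

$14,514.36


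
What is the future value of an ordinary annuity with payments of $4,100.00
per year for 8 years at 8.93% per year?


Formula: FV = PMT * ((1+r)^n - 1) / r
Growth factor: (1 + 0.0893)^8 = 1.982349
Numerator: 1.982349 - 1 = 0.982349
FV = $4,100.00 * 0.982349 / 0.0893 = $45,102.23

$45,102.23


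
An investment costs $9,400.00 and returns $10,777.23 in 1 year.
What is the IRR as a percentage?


Formula: IRR = C1/C0 - 1
Substituting: IRR = $10,777.23 / $9,400.00 - 1
Ratio: 1.146514 - 1 = 0.146514
IRR = 14.6514%

14.6514%


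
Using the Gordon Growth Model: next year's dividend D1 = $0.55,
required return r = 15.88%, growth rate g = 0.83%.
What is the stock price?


Formula: P = D1 / (r - g)
Spread: r - g = 0.1588 - 0.0083 = 0.1505
Substituting: P = $0.55 / 0.1505
P = $3.65

$3.65


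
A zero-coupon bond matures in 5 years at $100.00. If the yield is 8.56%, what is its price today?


Formula: Price = FV / (1 + r)^n
Substituting: Price = $100.00 / (1 + 0.0856)^5
Discount factor: (1.0856)^5 = 1.507819
Price = $100.00 / 1.507819 = $66.32

$66.32


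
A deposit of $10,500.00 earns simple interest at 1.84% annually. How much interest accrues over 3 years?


Formula: I = P * r * t
Substituting: I = $10,500.00 * 0.0184 * 3
Step: I = $10,500.00 * 0.0552
I = $579.60

$579.60


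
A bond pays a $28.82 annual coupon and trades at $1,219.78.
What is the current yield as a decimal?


Formula: Current yield = annual coupon / price
Substituting: CY = $28.82 / $1,219.78
CY = 0.023627

0.023627


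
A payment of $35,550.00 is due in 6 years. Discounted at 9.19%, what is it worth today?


Formula: PV = FV / (1 + r)^n
Substituting: PV = $35,550.00 / (1 + 0.0919)^6
Discount factor: (1.0919)^6 = 1.694717
PV = $35,550.00 / 1.694717 = $20,976.95

$20,976.95


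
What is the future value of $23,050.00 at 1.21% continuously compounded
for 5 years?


Formula: FV = P * e^(r*t)
Exponent: r*t = 0.0121 * 5 = 0.0605
e^(0.0605) = 1.062368
FV = $23,050.00 * 1.062368 = $24,487.57

$24,487.57


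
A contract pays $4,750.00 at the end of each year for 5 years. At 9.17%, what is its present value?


Formula: PV = PMT * (1 - (1+r)^(-n)) / r
Discount factor: (1 + 0.0917)^(-5) = 0.644887
Bracket: 1 - 0.644887 = 0.355113
PV = $4,750.00 * 0.355113 / 0.0917 = $18,394.63

$18,394.63


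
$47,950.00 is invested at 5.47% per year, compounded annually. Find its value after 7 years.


Formula: FV = P * (1 + r)^n
Substituting: FV = $47,950.00 * (1 + 0.0547)^7
Growth factor: (1.0547)^7 = 1.451786
FV = $47,950.00 * 1.451786 = $69,613.14

$69,613.14


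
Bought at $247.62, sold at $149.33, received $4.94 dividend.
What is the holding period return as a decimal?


Formula: HPR = (P1 - P0 + D) / P0
Gain: $149.33 - $247.62 + $4.94 = -$93.35
HPR = -$93.35 / $247.62 = -0.377

-0.377


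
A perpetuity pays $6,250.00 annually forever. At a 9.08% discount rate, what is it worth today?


Formula: PV = C / r
Substituting: PV = $6,250.00 / 0.0908
PV = $68,832.60

$68,832.60


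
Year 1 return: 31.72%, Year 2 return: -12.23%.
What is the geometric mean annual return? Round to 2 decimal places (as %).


Formula: Geometric mean = ((1+r1)*(1+r2))^(1/2) - 1
Product: (1 + 0.3172) * (1 + -0.1223) = 1.3172 * 0.8777 = 1.156106
Square root: 1.156106^0.5 = 1.075224
Geometric mean = 1.075224 - 1 = 0.075224
As percentage: 7.52%

7.52%


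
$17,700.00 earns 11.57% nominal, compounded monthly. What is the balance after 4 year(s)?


Formula: FV = P * (1 + r/m)^(m*t)
Period rate: r/m = 0.1157 / 12 = 0.009642
Total periods: m*t = 12 * 4 = 48
Growth factor: (1 + 0.009642)^48 = 1.584998
FV = $17,700.00 * 1.584998 = $28,054.46

$28,054.46


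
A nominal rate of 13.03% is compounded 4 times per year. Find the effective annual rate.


Formula: EAR = (1 + r/m)^m - 1
Period rate: r/m = 0.1303 / 4 = 0.032575
Compounding: (1 + 0.032575)^4 = 1.136806
EAR = 1.136806 - 1 = 0.136806

0.136806


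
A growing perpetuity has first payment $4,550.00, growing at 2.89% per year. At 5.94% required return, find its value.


Formula: PV = C / (r - g)
Spread: r - g = 0.0594 - 0.0289 = 0.0305
Substituting: PV = $4,550.00 / 0.0305
PV = $149,180.33

$149,180.33


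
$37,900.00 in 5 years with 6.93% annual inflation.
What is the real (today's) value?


Formula: Real value = nominal / (1 + inflation)^years
Price level: (1 + 0.0693)^5 = 1.39797
Real value = $37,900.00 / 1.39797 = $27,110.74

$27,110.74


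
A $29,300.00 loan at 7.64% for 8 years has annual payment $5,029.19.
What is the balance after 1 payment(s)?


Formula: Balance = PV*(1+r)^k - PMT*((1+r)^k - 1)/r
Growth: (1 + 0.0764)^1 = 1.0764
Accumulated factor: ((1+r)^k - 1)/r = 1.0
Balance = $29,300.00 * 1.0764 - $5,029.19 * 1.0
Balance = $26,509.33

$26,509.33


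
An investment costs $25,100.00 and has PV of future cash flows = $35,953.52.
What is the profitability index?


Formula: PI = PV(cash flows) / initial investment
Substituting: PI = $35,953.52 / $25,100.00
PI = 1.4324

1.4324


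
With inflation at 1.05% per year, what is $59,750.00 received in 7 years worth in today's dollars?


Formula: Real value = nominal / (1 + inflation)^years
Price level: (1 + 0.0105)^7 = 1.075856
Real value = $59,750.00 / 1.075856 = $55,537.16

$55,537.16


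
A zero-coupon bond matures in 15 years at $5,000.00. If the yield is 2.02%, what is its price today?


Formula: Price = FV / (1 + r)^n
Substituting: Price = $5,000.00 / (1 + 0.0202)^15
Discount factor: (1.0202)^15 = 1.349832
Price = $5,000.00 / 1.349832 = $3,704.16

$3,704.16


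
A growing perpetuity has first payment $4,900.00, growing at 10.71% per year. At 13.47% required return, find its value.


Formula: PV = C / (r - g)
Spread: r - g = 0.1347 - 0.1071 = 0.0276
Substituting: PV = $4,900.00 / 0.0276
PV = $177,536.23

$177,536.23


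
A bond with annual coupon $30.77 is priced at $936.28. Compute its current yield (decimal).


Formula: Current yield = annual coupon / price
Substituting: CY = $30.77 / $936.28
CY = 0.032864

0.032864


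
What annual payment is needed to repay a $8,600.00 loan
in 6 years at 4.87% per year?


Formula: PMT = PV * r / (1 - (1+r)^(-n))
Denominator: 1 - (1 + 0.0487)^(-6) = 0.248217
Numerator: $8,600.00 * 0.0487 = 418.82
PMT = 418.82 / 0.248217 = $1,687.31

$1,687.31


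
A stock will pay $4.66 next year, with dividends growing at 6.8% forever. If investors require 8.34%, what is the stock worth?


Formula: P = D1 / (r - g)
Spread: r - g = 0.0834 - 0.068 = 0.0154
Substituting: P = $4.66 / 0.0154
P = $302.60

$302.60


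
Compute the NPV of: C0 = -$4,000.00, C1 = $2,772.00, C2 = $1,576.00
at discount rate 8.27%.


Formula: NPV = C0 + C1/(1+r) + C2/(1+r)^2
Discount C1: $2,772.00 / (1 + 0.0827) = $2,560.27
Discount C2: $1,576.00 / (1 + 0.0827)^2 = $1,344.44
NPV = -$4,000.00 + $2,560.27 + $1,344.44 = -$95.30

-$95.30


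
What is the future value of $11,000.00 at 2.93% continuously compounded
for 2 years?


Formula: FV = P * e^(r*t)
Exponent: r*t = 0.0293 * 2 = 0.0586
e^(0.0586) = 1.060351
FV = $11,000.00 * 1.060351 = $11,663.86

$11,663.86


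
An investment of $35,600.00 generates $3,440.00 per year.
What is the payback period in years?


Formula: Payback = investment / annual cash flow
Substituting: Payback = $35,600.00 / $3,440.00
Payback = 10.3488 years

10.3488 years


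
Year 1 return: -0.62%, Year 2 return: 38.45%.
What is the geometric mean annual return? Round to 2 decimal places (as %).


Formula: Geometric mean = ((1+r1)*(1+r2))^(1/2) - 1
Product: (1 + -0.0062) * (1 + 0.3845) = 0.9938 * 1.3845 = 1.375916
Square root: 1.375916^0.5 = 1.172995
Geometric mean = 1.172995 - 1 = 0.172995
As percentage: 17.30%

17.30%


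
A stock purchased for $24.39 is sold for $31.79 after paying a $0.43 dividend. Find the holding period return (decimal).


Formula: HPR = (P1 - P0 + D) / P0
Gain: $31.79 - $24.39 + $0.43 = $7.83
HPR = $7.83 / $24.39 = 0.321

0.321


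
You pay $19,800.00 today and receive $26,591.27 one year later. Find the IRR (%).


Formula: IRR = C1/C0 - 1
Substituting: IRR = $26,591.27 / $19,800.00 - 1
Ratio: 1.342993 - 1 = 0.342993
IRR = 34.2993%

34.2993%


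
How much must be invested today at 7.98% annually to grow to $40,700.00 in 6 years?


Formula: PV = FV / (1 + r)^n
Substituting: PV = $40,700.00 / (1 + 0.0798)^6
Discount factor: (1.0798)^6 = 1.585112
PV = $40,700.00 / 1.585112 = $25,676.42

$25,676.42


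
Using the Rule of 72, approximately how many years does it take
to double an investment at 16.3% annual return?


Formula: Years ≈ 72 / r
Substituting: Years ≈ 72 / 16.3
Years ≈ 4.4

4.4 years


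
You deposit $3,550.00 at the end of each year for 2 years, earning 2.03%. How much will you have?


Formula: FV = PMT * ((1+r)^n - 1) / r
Growth factor: (1 + 0.0203)^2 = 1.041012
Numerator: 1.041012 - 1 = 0.041012
FV = $3,550.00 * 0.041012 / 0.0203 = $7,172.07

$7,172.07


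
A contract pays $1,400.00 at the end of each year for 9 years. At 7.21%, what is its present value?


Formula: PV = PMT * (1 - (1+r)^(-n)) / r
Discount factor: (1 + 0.0721)^(-9) = 0.53442
Bracket: 1 - 0.53442 = 0.46558
PV = $1,400.00 * 0.46558 / 0.0721 = $9,040.40

$9,040.40


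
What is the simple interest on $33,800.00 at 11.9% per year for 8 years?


Formula: I = P * r * t
Substituting: I = $33,800.00 * 0.119 * 8
Step: I = $33,800.00 * 0.952
I = $32,177.60

$32,177.60


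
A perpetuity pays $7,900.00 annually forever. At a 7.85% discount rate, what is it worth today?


Formula: PV = C / r
Substituting: PV = $7,900.00 / 0.0785
PV = $100,636.94

$100,636.94


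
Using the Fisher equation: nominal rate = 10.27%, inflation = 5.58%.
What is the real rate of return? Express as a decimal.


Formula: (1 + r_real) = (1 + r_nom) / (1 + inflation)
Substituting: (1 + r_real) = 1.1027 / 1.0558
(1 + r_real) = 1.044421
r_real = 1.044421 - 1 = 0.044421

0.044421


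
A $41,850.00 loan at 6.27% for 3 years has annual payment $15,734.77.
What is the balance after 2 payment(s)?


Formula: Balance = PV*(1+r)^k - PMT*((1+r)^k - 1)/r
Growth: (1 + 0.0627)^2 = 1.129331
Accumulated factor: ((1+r)^k - 1)/r = 2.0627
Balance = $41,850.00 * 1.129331 - $15,734.77 * 2.0627
Balance = $14,806.40

$14,806.40


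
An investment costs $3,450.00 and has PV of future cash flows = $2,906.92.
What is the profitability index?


Formula: PI = PV(cash flows) / initial investment
Substituting: PI = $2,906.92 / $3,450.00
PI = 0.8426

0.8426


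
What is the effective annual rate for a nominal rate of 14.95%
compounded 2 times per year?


Formula: EAR = (1 + r/m)^m - 1
Period rate: r/m = 0.1495 / 2 = 0.07475
Compounding: (1 + 0.07475)^2 = 1.155088
EAR = 1.155088 - 1 = 0.155088

0.155088


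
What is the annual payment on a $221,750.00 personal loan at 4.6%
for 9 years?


Formula: PMT = PV * r / (1 - (1+r)^(-n))
Denominator: 1 - (1 + 0.046)^(-9) = 0.332863
Numerator: $221,750.00 * 0.046 = 10200.5
PMT = 10200.5 / 0.332863 = $30,644.71

$30,644.71


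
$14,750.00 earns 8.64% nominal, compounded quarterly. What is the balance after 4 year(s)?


Formula: FV = P * (1 + r/m)^(m*t)
Period rate: r/m = 0.0864 / 4 = 0.0216
Total periods: m*t = 4 * 4 = 16
Growth factor: (1 + 0.0216)^16 = 1.407648
FV = $14,750.00 * 1.407648 = $20,762.81

$20,762.81


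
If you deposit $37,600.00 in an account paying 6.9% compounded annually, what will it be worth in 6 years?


Formula: FV = P * (1 + r)^n
Substituting: FV = $37,600.00 * (1 + 0.069)^6
Growth factor: (1.069)^6 = 1.492335
FV = $37,600.00 * 1.492335 = $56,111.78

$56,111.78


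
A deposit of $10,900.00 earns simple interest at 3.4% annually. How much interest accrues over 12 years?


Formula: I = P * r * t
Substituting: I = $10,900.00 * 0.034 * 12
Step: I = $10,900.00 * 0.408
I = $4,447.20

$4,447.20


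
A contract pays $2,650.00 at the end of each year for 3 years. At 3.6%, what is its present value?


Formula: PV = PMT * (1 - (1+r)^(-n)) / r
Discount factor: (1 + 0.036)^(-3) = 0.899333
Bracket: 1 - 0.899333 = 0.100667
PV = $2,650.00 * 0.100667 / 0.036 = $7,410.18

$7,410.18


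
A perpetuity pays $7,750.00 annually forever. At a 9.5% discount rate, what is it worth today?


Formula: PV = C / r
Substituting: PV = $7,750.00 / 0.095
PV = $81,578.95

$81,578.95


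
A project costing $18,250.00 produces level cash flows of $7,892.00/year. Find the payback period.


Formula: Payback = investment / annual cash flow
Substituting: Payback = $18,250.00 / $7,892.00
Payback = 2.3125 years

2.3125 years


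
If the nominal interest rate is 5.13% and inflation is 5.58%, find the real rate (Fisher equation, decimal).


Formula: (1 + r_real) = (1 + r_nom) / (1 + inflation)
Substituting: (1 + r_real) = 1.0513 / 1.0558
(1 + r_real) = 0.995738
r_real = 0.995738 - 1 = -0.004262

-0.004262


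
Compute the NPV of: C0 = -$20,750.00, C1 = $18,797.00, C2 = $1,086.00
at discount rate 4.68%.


Formula: NPV = C0 + C1/(1+r) + C2/(1+r)^2
Discount C1: $18,797.00 / (1 + 0.0468) = $17,956.63
Discount C2: $1,086.00 / (1 + 0.0468)^2 = $991.07
NPV = -$20,750.00 + $17,956.63 + $991.07 = -$1,802.30

-$1,802.30


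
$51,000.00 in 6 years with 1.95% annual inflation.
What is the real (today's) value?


Formula: Real value = nominal / (1 + inflation)^years
Price level: (1 + 0.0195)^6 = 1.122854
Real value = $51,000.00 / 1.122854 = $45,419.97

$45,419.97


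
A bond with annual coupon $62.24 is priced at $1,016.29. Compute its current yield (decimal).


Formula: Current yield = annual coupon / price
Substituting: CY = $62.24 / $1,016.29
CY = 0.061242

0.061242


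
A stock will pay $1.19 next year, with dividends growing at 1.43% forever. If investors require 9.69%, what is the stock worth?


Formula: P = D1 / (r - g)
Spread: r - g = 0.0969 - 0.0143 = 0.0826
Substituting: P = $1.19 / 0.0826
P = $14.41

$14.41


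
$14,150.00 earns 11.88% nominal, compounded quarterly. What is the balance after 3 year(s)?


Formula: FV = P * (1 + r/m)^(m*t)
Period rate: r/m = 0.1188 / 4 = 0.0297
Total periods: m*t = 4 * 3 = 12
Growth factor: (1 + 0.0297)^12 = 1.420786
FV = $14,150.00 * 1.420786 = $20,104.12

$20,104.12


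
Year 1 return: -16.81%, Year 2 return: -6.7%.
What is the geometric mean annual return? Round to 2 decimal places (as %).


Formula: Geometric mean = ((1+r1)*(1+r2))^(1/2) - 1
Product: (1 + -0.1681) * (1 + -0.067) = 0.8319 * 0.933 = 0.776163
Square root: 0.776163^0.5 = 0.881001
Geometric mean = 0.881001 - 1 = -0.118999
As percentage: -11.90%

-11.90%


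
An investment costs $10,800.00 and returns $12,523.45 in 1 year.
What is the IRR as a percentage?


Formula: IRR = C1/C0 - 1
Substituting: IRR = $12,523.45 / $10,800.00 - 1
Ratio: 1.159579 - 1 = 0.159579
IRR = 15.9579%

15.9579%


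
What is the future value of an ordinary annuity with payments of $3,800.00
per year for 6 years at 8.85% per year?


Formula: FV = PMT * ((1+r)^n - 1) / r
Growth factor: (1 + 0.0885)^6 = 1.6633
Numerator: 1.6633 - 1 = 0.6633
FV = $3,800.00 * 0.6633 / 0.0885 = $28,480.68

$28,480.68


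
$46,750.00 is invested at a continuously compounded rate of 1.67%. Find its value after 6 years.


Formula: FV = P * e^(r*t)
Exponent: r*t = 0.0167 * 6 = 0.1002
e^(0.1002) = 1.105392
FV = $46,750.00 * 1.105392 = $51,677.07

$51,677.07


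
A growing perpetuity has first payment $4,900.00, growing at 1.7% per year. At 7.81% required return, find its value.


Formula: PV = C / (r - g)
Spread: r - g = 0.0781 - 0.017 = 0.0611
Substituting: PV = $4,900.00 / 0.0611
PV = $80,196.40

$80,196.40


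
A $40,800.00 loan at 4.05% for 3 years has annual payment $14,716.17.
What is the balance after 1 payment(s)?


Formula: Balance = PV*(1+r)^k - PMT*((1+r)^k - 1)/r
Growth: (1 + 0.0405)^1 = 1.0405
Accumulated factor: ((1+r)^k - 1)/r = 1.0
Balance = $40,800.00 * 1.0405 - $14,716.17 * 1.0
Balance = $27,736.23

$27,736.23


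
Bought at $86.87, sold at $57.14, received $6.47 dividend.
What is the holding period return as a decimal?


Formula: HPR = (P1 - P0 + D) / P0
Gain: $57.14 - $86.87 + $6.47 = -$23.26
HPR = -$23.26 / $86.87 = -0.2678

-0.2678


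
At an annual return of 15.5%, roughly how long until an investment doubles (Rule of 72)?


Formula: Years ≈ 72 / r
Substituting: Years ≈ 72 / 15.5
Years ≈ 4.6

4.6 years


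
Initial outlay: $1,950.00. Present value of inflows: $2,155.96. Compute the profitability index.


Formula: PI = PV(cash flows) / initial investment
Substituting: PI = $2,155.96 / $1,950.00
PI = 1.1056

1.1056


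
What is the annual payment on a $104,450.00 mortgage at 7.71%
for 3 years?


Formula: PMT = PV * r / (1 - (1+r)^(-n))
Denominator: 1 - (1 + 0.0771)^(-3) = 0.199739
Numerator: $104,450.00 * 0.0771 = 8053.095
PMT = 8053.095 / 0.199739 = $40,318.19

$40,318.19


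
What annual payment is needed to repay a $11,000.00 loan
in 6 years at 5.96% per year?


Formula: PMT = PV * r / (1 - (1+r)^(-n))
Denominator: 1 - (1 + 0.0596)^(-6) = 0.293441
Numerator: $11,000.00 * 0.0596 = 655.6
PMT = 655.6 / 0.293441 = $2,234.18

$2,234.18


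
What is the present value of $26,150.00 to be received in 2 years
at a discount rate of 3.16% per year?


Formula: PV = FV / (1 + r)^n
Substituting: PV = $26,150.00 / (1 + 0.0316)^2
Discount factor: (1.0316)^2 = 1.064199
PV = $26,150.00 / 1.064199 = $24,572.48

$24,572.48


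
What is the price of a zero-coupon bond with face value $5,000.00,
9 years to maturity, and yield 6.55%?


Formula: Price = FV / (1 + r)^n
Substituting: Price = $5,000.00 / (1 + 0.0655)^9
Discount factor: (1.0655)^9 = 1.770032
Price = $5,000.00 / 1.770032 = $2,824.81

$2,824.81


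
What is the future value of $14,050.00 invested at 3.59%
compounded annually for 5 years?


Formula: FV = P * (1 + r)^n
Substituting: FV = $14,050.00 * (1 + 0.0359)^5
Growth factor: (1.0359)^5 = 1.192859
FV = $14,050.00 * 1.192859 = $16,759.67

$16,759.67


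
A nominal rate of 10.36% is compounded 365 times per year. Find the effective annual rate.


Formula: EAR = (1 + r/m)^m - 1
Period rate: r/m = 0.1036 / 365 = 0.000284
Compounding: (1 + 0.000284)^365 = 1.10914
EAR = 1.10914 - 1 = 0.10914

0.10914


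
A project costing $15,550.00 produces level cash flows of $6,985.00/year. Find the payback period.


Formula: Payback = investment / annual cash flow
Substituting: Payback = $15,550.00 / $6,985.00
Payback = 2.2262 years

2.2262 years


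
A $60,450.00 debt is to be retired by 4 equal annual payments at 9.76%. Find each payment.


Formula: PMT = PV * r / (1 - (1+r)^(-n))
Denominator: 1 - (1 + 0.0976)^(-4) = 0.310993
Numerator: $60,450.00 * 0.0976 = 5899.92
PMT = 5899.92 / 0.310993 = $18,971.23

$18,971.23


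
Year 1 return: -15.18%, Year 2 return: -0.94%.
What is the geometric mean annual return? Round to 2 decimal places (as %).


Formula: Geometric mean = ((1+r1)*(1+r2))^(1/2) - 1
Product: (1 + -0.1518) * (1 + -0.0094) = 0.8482 * 0.9906 = 0.840227
Square root: 0.840227^0.5 = 0.916639
Geometric mean = 0.916639 - 1 = -0.083361
As percentage: -8.34%

-8.34%


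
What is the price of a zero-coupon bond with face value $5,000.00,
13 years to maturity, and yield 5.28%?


Formula: Price = FV / (1 + r)^n
Substituting: Price = $5,000.00 / (1 + 0.0528)^13
Discount factor: (1.0528)^13 = 1.952075
Price = $5,000.00 / 1.952075 = $2,561.38

$2,561.38


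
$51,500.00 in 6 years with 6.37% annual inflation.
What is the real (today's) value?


Formula: Real value = nominal / (1 + inflation)^years
Price level: (1 + 0.0637)^6 = 1.448488
Real value = $51,500.00 / 1.448488 = $35,554.31

$35,554.31


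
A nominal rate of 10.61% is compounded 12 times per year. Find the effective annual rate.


Formula: EAR = (1 + r/m)^m - 1
Period rate: r/m = 0.1061 / 12 = 0.008842
Compounding: (1 + 0.008842)^12 = 1.111415
EAR = 1.111415 - 1 = 0.111415

0.111415


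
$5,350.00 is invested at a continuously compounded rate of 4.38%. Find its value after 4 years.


Formula: FV = P * e^(r*t)
Exponent: r*t = 0.0438 * 4 = 0.1752
e^(0.1752) = 1.191484
FV = $5,350.00 * 1.191484 = $6,374.44

$6,374.44


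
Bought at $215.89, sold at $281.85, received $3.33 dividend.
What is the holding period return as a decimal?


Formula: HPR = (P1 - P0 + D) / P0
Gain: $281.85 - $215.89 + $3.33 = $69.29
HPR = $69.29 / $215.89 = 0.321

0.321


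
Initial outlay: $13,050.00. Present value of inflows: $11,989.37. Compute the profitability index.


Formula: PI = PV(cash flows) / initial investment
Substituting: PI = $11,989.37 / $13,050.00
PI = 0.9187

0.9187


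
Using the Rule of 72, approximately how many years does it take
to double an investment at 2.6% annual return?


Formula: Years ≈ 72 / r
Substituting: Years ≈ 72 / 2.6
Years ≈ 27.7

27.7 years


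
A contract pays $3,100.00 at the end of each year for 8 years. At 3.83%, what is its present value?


Formula: PV = PMT * (1 - (1+r)^(-n)) / r
Discount factor: (1 + 0.0383)^(-8) = 0.740316
Bracket: 1 - 0.740316 = 0.259684
PV = $3,100.00 * 0.259684 / 0.0383 = $21,018.80

$21,018.80


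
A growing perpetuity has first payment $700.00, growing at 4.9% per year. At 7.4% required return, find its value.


Formula: PV = C / (r - g)
Spread: r - g = 0.074 - 0.049 = 0.025
Substituting: PV = $700.00 / 0.025
PV = $28,000.00

$28,000.00


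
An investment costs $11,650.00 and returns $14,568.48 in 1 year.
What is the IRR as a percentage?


Formula: IRR = C1/C0 - 1
Substituting: IRR = $14,568.48 / $11,650.00 - 1
Ratio: 1.250513 - 1 = 0.250513
IRR = 25.0513%

25.0513%


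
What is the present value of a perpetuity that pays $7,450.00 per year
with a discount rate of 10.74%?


Formula: PV = C / r
Substituting: PV = $7,450.00 / 0.1074
PV = $69,366.85

$69,366.85


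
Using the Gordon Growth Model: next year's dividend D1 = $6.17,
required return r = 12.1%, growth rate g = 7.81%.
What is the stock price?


Formula: P = D1 / (r - g)
Spread: r - g = 0.121 - 0.0781 = 0.0429
Substituting: P = $6.17 / 0.0429
P = $143.82

$143.82


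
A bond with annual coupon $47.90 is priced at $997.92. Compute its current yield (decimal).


Formula: Current yield = annual coupon / price
Substituting: CY = $47.90 / $997.92
CY = 0.048

0.048


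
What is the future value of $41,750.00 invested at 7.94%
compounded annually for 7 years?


Formula: FV = P * (1 + r)^n
Substituting: FV = $41,750.00 * (1 + 0.0794)^7
Growth factor: (1.0794)^7 = 1.70717
FV = $41,750.00 * 1.70717 = $71,274.37

$71,274.37


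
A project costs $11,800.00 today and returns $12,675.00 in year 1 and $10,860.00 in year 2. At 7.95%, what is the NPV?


Formula: NPV = C0 + C1/(1+r) + C2/(1+r)^2
Discount C1: $12,675.00 / (1 + 0.0795) = $11,741.55
Discount C2: $10,860.00 / (1 + 0.0795)^2 = $9,319.33
NPV = -$11,800.00 + $11,741.55 + $9,319.33 = $9,260.87

$9,260.87


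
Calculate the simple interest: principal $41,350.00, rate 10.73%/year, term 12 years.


Formula: I = P * r * t
Substituting: I = $41,350.00 * 0.1073 * 12
Step: I = $41,350.00 * 1.2876
I = $53,242.26

$53,242.26


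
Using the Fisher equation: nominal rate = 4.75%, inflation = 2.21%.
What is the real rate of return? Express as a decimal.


Formula: (1 + r_real) = (1 + r_nom) / (1 + inflation)
Substituting: (1 + r_real) = 1.0475 / 1.0221
(1 + r_real) = 1.024851
r_real = 1.024851 - 1 = 0.024851

0.024851


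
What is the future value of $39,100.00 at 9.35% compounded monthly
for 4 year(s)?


Formula: FV = P * (1 + r/m)^(m*t)
Period rate: r/m = 0.0935 / 12 = 0.007792
Total periods: m*t = 12 * 4 = 48
Growth factor: (1 + 0.007792)^48 = 1.451432
FV = $39,100.00 * 1.451432 = $56,750.98

$56,750.98


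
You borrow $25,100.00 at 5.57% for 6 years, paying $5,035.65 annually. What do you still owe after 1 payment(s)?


Formula: Balance = PV*(1+r)^k - PMT*((1+r)^k - 1)/r
Growth: (1 + 0.0557)^1 = 1.0557
Accumulated factor: ((1+r)^k - 1)/r = 1.0
Balance = $25,100.00 * 1.0557 - $5,035.65 * 1.0
Balance = $21,462.42

$21,462.42


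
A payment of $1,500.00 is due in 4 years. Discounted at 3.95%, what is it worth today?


Formula: PV = FV / (1 + r)^n
Substituting: PV = $1,500.00 / (1 + 0.0395)^4
Discount factor: (1.0395)^4 = 1.16761
PV = $1,500.00 / 1.16761 = $1,284.68

$1,284.68


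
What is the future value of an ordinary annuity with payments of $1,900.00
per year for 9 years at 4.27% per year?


Formula: FV = PMT * ((1+r)^n - 1) / r
Growth factor: (1 + 0.0427)^9 = 1.456915
Numerator: 1.456915 - 1 = 0.456915
FV = $1,900.00 * 0.456915 / 0.0427 = $20,331.13

$20,331.13


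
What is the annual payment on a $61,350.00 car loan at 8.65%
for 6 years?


Formula: PMT = PV * r / (1 - (1+r)^(-n))
Denominator: 1 - (1 + 0.0865)^(-6) = 0.392115
Numerator: $61,350.00 * 0.0865 = 5306.775
PMT = 5306.775 / 0.392115 = $13,533.73

$13,533.73


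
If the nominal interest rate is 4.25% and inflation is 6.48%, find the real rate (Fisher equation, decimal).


Formula: (1 + r_real) = (1 + r_nom) / (1 + inflation)
Substituting: (1 + r_real) = 1.0425 / 1.0648
(1 + r_real) = 0.979057
r_real = 0.979057 - 1 = -0.020943

-0.020943


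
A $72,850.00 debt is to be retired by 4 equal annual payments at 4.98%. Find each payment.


Formula: PMT = PV * r / (1 - (1+r)^(-n))
Denominator: 1 - (1 + 0.0498)^(-4) = 0.17667
Numerator: $72,850.00 * 0.0498 = 3627.93
PMT = 3627.93 / 0.17667 = $20,535.02

$20,535.02


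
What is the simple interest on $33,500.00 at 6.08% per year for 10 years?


Formula: I = P * r * t
Substituting: I = $33,500.00 * 0.0608 * 10
Step: I = $33,500.00 * 0.608
I = $20,368.00

$20,368.00


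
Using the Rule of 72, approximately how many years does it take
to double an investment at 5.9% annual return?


Formula: Years ≈ 72 / r
Substituting: Years ≈ 72 / 5.9
Years ≈ 12.2

12.2 years


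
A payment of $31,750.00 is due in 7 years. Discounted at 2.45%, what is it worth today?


Formula: PV = FV / (1 + r)^n
Substituting: PV = $31,750.00 / (1 + 0.0245)^7
Discount factor: (1.0245)^7 = 1.184633
PV = $31,750.00 / 1.184633 = $26,801.55

$26,801.55


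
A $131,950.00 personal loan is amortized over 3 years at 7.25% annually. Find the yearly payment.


Formula: PMT = PV * r / (1 - (1+r)^(-n))
Denominator: 1 - (1 + 0.0725)^(-3) = 0.189397
Numerator: $131,950.00 * 0.0725 = 9566.375
PMT = 9566.375 / 0.189397 = $50,509.59

$50,509.59


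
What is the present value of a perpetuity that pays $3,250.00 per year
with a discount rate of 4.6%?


Formula: PV = C / r
Substituting: PV = $3,250.00 / 0.046
PV = $70,652.17

$70,652.17


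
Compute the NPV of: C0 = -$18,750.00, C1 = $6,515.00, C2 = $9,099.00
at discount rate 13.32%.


Formula: NPV = C0 + C1/(1+r) + C2/(1+r)^2
Discount C1: $6,515.00 / (1 + 0.1332) = $5,749.21
Discount C2: $9,099.00 / (1 + 0.1332)^2 = $7,085.66
NPV = -$18,750.00 + $5,749.21 + $7,085.66 = -$5,915.13

-$5,915.13
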